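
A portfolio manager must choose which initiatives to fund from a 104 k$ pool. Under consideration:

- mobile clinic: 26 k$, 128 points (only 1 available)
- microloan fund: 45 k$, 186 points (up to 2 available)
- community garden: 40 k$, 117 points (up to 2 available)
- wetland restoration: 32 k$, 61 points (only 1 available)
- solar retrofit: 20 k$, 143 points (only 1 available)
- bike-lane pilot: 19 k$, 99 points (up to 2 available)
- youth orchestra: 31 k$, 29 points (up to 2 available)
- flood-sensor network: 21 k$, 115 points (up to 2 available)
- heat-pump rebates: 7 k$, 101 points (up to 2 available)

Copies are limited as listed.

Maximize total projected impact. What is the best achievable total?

The ratio heuristic lands on solar retrofit + bike-lane pilot + 2×flood-sensor network + 2×heat-pump rebates (674) but leaves 9 k$ idle.
Replace bike-lane pilot with mobile clinic: the trade gains 29 net, giving 703 at 102 k$.

703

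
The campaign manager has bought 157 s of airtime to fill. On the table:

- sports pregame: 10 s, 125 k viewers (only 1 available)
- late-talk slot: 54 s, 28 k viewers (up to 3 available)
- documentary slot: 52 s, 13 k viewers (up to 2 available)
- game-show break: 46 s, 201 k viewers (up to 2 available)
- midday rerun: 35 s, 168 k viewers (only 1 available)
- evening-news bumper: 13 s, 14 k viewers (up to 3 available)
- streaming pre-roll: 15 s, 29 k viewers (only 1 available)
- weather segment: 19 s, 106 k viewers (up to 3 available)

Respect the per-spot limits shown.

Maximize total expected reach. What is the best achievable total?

812

Taking sports pregame + game-show break + midday rerun + 3×weather segment: 148 s used, 812 in expected reach.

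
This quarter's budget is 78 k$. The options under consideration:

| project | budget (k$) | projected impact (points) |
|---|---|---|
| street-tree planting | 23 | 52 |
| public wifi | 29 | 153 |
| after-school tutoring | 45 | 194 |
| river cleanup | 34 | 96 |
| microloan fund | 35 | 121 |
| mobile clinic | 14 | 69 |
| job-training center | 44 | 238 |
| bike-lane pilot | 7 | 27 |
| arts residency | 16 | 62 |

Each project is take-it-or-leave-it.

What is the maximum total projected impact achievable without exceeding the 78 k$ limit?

Taking public wifi + job-training center: 73 k$ used, 391 in projected impact.

391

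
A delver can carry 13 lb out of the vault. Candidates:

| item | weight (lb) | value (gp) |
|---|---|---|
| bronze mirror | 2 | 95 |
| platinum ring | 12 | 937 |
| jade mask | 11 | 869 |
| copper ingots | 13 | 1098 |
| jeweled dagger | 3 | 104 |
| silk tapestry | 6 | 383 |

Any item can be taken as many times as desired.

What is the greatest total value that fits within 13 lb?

1098

Copper ingots uses 13 of the 13 lb and totals 1098.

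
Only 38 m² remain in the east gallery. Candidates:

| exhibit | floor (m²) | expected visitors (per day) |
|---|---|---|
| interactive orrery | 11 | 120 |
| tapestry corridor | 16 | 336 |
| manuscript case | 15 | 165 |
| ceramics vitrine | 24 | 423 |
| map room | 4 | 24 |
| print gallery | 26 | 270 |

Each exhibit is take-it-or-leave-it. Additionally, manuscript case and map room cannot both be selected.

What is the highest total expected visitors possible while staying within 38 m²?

Best packing: interactive orrery + ceramics vitrine — 35 m², 543 total.
The closest alternative, tapestry corridor + manuscript case, reaches only 501.

543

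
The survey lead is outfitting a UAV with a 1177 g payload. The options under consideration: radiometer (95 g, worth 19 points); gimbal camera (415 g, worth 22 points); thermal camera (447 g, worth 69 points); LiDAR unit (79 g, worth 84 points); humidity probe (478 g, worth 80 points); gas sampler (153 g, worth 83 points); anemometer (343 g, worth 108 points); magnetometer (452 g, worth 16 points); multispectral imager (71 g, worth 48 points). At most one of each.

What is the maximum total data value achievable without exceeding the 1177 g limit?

Density check — LiDAR unit 1.06, multispectral imager 0.68, gas sampler 0.54 are the best per g.
Taking the top-ratio sensors first gives radiometer + gimbal camera + LiDAR unit + gas sampler + anemometer + multispectral imager for 364 (1156 g).
The 510 g tied up in radiometer and gimbal camera is better spent on humidity probe — total rises to 403 (1124 g).
The closest alternative, thermal camera + LiDAR unit + gas sampler + anemometer + multispectral imager, reaches only 392.

403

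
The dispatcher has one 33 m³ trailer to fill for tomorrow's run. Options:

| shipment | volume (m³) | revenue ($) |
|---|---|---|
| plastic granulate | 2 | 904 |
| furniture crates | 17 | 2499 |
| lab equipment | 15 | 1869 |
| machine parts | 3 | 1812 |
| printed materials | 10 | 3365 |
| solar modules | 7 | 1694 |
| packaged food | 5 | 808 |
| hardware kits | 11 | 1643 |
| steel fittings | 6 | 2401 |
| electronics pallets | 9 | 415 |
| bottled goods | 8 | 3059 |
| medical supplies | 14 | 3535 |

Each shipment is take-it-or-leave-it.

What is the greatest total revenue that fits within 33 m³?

By revenue per m³: machine parts 604.00, plastic granulate 452.00, steel fittings 400.17, bottled goods 382.38 lead.
The ratio heuristic lands on plastic granulate + machine parts + printed materials + steel fittings + bottled goods (11541) but leaves 4 m³ idle.
Dropping printed materials frees 10 m³; slotting in medical supplies (14 m³) lifts the total to 11711 at 33 m³.

11711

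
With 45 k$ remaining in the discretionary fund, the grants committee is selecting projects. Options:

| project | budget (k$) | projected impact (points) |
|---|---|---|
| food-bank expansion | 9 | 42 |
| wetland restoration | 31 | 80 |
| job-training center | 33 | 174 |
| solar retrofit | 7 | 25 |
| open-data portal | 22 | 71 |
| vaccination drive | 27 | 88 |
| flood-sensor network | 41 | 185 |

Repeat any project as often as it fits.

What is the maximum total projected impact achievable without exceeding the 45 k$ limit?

216

The ratio ordering already packs tightly: food-bank expansion + job-training center, 42 k$, 216.
The spare 3 k$ is too small for any remaining project, and no exchange beats 216.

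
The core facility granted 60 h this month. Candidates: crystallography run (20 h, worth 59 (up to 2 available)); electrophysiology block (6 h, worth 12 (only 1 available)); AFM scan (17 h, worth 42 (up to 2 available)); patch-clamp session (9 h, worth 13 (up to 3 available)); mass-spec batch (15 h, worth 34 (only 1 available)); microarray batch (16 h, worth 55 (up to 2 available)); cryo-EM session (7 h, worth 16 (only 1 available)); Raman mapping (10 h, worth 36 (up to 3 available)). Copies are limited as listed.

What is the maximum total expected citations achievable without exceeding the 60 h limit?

The ratio heuristic lands on electrophysiology block + microarray batch + cryo-EM session + 3×Raman mapping (191) but leaves 1 h idle.
Replace electrophysiology block and Raman mapping with microarray batch: the trade gains 7 net, giving 198 at 59 h.
The spare 1 h is too small for any remaining experiment, and no exchange beats 198.

198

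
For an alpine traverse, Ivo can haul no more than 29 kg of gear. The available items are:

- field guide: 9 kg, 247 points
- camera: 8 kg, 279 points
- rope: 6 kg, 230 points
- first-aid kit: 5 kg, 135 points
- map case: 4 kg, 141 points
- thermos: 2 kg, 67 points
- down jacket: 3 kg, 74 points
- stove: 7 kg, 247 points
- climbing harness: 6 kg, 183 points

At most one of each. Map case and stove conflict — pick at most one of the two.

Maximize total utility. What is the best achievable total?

Density check — rope 38.33, stove 35.29, map case 35.25 are the best per kg.
Best packing: camera + rope + thermos + stove + climbing harness — 29 kg, 1006 total.
Runner-up camera + rope + map case + thermos + down jacket + climbing harness tops out at 974.

1006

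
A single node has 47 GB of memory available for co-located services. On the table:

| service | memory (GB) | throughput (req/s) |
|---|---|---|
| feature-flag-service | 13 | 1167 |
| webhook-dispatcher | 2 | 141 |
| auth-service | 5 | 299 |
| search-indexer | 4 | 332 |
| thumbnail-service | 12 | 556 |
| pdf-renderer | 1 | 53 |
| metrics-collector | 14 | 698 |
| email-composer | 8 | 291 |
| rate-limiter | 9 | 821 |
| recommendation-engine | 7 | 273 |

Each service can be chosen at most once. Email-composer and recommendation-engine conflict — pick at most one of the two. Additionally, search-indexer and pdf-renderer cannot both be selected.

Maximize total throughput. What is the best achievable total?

3458

Ranking by ratio (throughput/GB): rate-limiter 91.22, feature-flag-service 89.77, search-indexer 83.00, webhook-dispatcher 70.50.
Taking feature-flag-service + webhook-dispatcher + auth-service + search-indexer + metrics-collector + rate-limiter: 47 GB used, 3458 in throughput.
The closest alternative, feature-flag-service + auth-service + search-indexer + metrics-collector + rate-limiter, reaches only 3317.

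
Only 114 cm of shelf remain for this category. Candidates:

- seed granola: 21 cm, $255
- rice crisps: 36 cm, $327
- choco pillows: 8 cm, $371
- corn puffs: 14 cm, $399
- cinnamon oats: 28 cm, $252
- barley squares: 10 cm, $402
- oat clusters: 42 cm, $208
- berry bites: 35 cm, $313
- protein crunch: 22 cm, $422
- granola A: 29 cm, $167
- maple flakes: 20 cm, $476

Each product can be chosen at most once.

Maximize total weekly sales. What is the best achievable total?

2397

A density-first pass picks seed granola + choco pillows + corn puffs + barley squares + protein crunch + maple flakes — 2325 at 95 cm.
Dropping seed granola frees 21 cm; slotting in rice crisps (36 cm) lifts the total to 2397 at 110 cm.
The closest alternative, choco pillows + corn puffs + barley squares + berry bites + protein crunch + maple flakes, reaches only 2383.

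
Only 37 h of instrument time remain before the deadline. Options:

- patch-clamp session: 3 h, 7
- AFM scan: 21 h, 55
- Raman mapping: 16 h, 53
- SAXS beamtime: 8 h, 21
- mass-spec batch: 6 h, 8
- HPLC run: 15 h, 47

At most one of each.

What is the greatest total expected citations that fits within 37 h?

108

Taking the top-ratio experiments first gives patch-clamp session + Raman mapping + HPLC run for 107 (34 h).
Replace patch-clamp session and HPLC run with AFM scan: the trade gains 1 net, giving 108 at 37 h.
An exhaustive check of the 64 subsets confirms 108.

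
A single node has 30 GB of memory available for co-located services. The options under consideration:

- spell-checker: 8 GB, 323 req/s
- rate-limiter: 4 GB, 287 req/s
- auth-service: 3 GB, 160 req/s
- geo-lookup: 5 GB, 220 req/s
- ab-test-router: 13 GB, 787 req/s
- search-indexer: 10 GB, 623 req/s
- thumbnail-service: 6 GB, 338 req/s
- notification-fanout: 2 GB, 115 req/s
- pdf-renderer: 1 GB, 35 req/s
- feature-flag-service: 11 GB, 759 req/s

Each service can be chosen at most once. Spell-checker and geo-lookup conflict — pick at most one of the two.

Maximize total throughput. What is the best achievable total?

A density-first pass picks rate-limiter + auth-service + search-indexer + notification-fanout + feature-flag-service — 1944 at 30 GB.
The 13 GB tied up in auth-service and search-indexer is better spent on ab-test-router — total rises to 1948 (30 GB).
That's the maximum — no feasible swap from here does better than 1948.

1948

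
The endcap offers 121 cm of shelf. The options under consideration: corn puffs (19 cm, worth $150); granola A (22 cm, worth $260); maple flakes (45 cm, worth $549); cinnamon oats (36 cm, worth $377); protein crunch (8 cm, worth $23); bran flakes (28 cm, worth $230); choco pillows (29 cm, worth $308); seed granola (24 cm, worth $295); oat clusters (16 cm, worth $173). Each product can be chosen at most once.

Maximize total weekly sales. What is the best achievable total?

1412

A density-first pass picks granola A + maple flakes + protein crunch + seed granola + oat clusters — 1300 at 115 cm.
The 24 cm tied up in protein crunch and oat clusters is better spent on choco pillows — total rises to 1412 (120 cm).
Runner-up maple flakes + cinnamon oats + seed granola + oat clusters tops out at 1394.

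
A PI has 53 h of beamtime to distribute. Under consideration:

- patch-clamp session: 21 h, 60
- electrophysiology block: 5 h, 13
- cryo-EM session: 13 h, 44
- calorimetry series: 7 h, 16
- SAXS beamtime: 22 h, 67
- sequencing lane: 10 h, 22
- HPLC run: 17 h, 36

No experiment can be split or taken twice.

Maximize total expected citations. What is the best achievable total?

By expected citations per h: cryo-EM session 3.38, SAXS beamtime 3.05, patch-clamp session 2.86 lead.
Filling by ratio: electrophysiology block + cryo-EM session + calorimetry series + SAXS beamtime for 140, with 6 h left unused.
Reworking the packing: patch-clamp session + SAXS beamtime + sequencing lane uses 53 h and improves the total to 149.

149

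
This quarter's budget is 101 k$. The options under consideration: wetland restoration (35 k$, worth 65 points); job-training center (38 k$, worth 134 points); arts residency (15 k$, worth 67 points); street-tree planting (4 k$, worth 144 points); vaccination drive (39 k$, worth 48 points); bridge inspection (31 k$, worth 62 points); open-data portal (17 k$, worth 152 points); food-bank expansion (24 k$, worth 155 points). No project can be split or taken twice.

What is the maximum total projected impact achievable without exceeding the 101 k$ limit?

652

The ratio ordering already packs tightly: job-training center + arts residency + street-tree planting + open-data portal + food-bank expansion, 98 k$, 652.
Next best is job-training center + street-tree planting + open-data portal + food-bank expansion at 585 (83 k$) — short by 67.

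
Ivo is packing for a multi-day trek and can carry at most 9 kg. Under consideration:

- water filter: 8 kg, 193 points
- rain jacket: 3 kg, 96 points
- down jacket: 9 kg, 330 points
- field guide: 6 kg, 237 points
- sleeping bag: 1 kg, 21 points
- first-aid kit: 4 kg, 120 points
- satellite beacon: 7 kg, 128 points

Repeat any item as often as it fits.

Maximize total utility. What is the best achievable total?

333

The ratio ordering already packs tightly: rain jacket + field guide, 9 kg, 333.
Every other selection either busts 9 kg or fails to beat 333.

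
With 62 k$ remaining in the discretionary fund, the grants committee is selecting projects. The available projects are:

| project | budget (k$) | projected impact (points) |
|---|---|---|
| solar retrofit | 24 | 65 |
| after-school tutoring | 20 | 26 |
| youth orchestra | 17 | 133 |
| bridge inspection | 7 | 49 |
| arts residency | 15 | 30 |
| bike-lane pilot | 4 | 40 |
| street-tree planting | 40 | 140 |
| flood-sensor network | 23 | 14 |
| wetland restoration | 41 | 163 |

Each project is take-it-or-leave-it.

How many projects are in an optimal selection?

3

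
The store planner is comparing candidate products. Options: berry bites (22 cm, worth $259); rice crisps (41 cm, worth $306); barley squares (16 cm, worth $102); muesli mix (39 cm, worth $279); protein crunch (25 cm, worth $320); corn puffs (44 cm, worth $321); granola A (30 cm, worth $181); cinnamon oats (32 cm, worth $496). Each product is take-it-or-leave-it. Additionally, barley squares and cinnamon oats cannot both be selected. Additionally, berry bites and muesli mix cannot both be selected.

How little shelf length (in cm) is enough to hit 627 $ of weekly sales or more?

Minimise cm subject to total weekly sales ≥ 627.
Taking berry bites + cinnamon oats gives 755 (≥ 627) for 54 cm.
Any bundle with less than 54 cm falls short of 627.

54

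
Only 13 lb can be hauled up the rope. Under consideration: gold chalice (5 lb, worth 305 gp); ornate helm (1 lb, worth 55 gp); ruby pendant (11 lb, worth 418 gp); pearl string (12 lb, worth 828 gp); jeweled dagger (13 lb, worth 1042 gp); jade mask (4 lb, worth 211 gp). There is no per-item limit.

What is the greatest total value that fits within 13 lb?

1042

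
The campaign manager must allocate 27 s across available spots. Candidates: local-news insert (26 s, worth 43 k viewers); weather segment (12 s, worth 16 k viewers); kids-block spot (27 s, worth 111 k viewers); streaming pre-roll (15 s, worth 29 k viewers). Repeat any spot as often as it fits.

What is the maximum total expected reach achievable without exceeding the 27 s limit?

Kids-block spot uses 27 of the 27 s and totals 111.
Every other selection either busts 27 s or fails to beat 111.

111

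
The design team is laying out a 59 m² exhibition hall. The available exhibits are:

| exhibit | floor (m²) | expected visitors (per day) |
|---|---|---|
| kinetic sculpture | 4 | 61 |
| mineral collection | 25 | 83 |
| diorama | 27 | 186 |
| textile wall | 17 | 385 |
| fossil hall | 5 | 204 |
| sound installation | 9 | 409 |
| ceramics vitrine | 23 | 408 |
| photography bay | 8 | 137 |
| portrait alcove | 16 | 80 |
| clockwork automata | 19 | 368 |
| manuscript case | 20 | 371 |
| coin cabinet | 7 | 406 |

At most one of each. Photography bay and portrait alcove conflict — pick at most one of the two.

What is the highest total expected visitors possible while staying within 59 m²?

1775

Filling by ratio: textile wall + fossil hall + sound installation + clockwork automata + coin cabinet for 1772, with 2 m² left unused.
Replace clockwork automata with manuscript case: the trade gains 3 net, giving 1775 at 58 m².
No other feasible combination exceeds 1775.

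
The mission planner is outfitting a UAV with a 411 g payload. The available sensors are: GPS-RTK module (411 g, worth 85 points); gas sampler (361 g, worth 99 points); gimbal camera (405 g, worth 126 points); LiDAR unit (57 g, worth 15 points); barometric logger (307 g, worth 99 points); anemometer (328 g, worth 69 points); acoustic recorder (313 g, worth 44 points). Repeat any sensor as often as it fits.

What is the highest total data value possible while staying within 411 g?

126

The ratio heuristic lands on LiDAR unit + barometric logger (114) but leaves 47 g idle.
Replace LiDAR unit and barometric logger with gimbal camera: the trade gains 12 net, giving 126 at 405 g.
Every other selection either busts 411 g or fails to beat 126.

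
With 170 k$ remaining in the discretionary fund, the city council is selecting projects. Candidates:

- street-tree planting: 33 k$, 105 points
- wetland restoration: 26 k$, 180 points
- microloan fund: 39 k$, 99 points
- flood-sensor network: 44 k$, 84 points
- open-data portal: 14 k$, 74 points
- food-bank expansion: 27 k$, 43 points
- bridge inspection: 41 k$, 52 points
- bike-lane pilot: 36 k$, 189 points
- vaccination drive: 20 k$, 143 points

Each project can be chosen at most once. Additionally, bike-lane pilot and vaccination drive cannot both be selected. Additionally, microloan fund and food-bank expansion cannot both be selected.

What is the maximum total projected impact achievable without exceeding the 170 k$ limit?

647

Taking street-tree planting + wetland restoration + microloan fund + open-data portal + bike-lane pilot: 148 k$ used, 647 in projected impact.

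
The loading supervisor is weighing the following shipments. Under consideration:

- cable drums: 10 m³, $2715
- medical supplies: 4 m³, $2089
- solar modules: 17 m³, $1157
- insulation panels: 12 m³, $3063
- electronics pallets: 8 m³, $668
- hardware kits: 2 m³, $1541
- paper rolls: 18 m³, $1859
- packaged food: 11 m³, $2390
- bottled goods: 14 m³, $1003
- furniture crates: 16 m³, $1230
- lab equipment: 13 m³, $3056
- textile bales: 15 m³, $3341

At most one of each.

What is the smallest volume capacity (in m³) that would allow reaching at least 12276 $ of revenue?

Look for the lowest-volume combination reaching 12276.
cable drums + medical supplies + insulation panels + hardware kits + lab equipment reaches 12464 using 41 m³.
Any bundle with less than 41 m³ falls short of 12276.

41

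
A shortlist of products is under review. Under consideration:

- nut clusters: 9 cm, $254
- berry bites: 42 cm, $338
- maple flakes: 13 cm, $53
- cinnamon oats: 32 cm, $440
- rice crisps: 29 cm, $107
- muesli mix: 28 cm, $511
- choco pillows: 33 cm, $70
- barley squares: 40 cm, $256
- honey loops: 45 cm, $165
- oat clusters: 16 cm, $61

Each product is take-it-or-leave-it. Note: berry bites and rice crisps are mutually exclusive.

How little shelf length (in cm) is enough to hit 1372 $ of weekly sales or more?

Need the lightest bundle worth ≥ 1372.
nut clusters + cinnamon oats + muesli mix + barley squares reaches 1461 using 109 cm.
Below 109 cm the best achievable stays under 1372.

109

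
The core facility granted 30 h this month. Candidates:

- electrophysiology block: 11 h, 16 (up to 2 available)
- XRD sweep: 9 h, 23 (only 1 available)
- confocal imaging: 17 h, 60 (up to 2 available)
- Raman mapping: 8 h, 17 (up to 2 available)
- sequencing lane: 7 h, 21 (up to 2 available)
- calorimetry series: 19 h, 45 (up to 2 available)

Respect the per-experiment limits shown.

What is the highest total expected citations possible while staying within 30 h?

83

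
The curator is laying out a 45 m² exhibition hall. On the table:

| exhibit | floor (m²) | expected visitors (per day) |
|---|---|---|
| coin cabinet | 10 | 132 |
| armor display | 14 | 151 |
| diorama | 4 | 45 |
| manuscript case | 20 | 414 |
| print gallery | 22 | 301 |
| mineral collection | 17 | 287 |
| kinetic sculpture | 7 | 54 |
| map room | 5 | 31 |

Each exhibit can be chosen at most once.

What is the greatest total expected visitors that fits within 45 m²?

A density-first pass picks diorama + manuscript case + mineral collection — 746 at 41 m².
Dropping diorama frees 4 m²; slotting in kinetic sculpture (7 m²) lifts the total to 755 at 44 m².
The closest alternative, diorama + manuscript case + mineral collection, reaches only 746.

755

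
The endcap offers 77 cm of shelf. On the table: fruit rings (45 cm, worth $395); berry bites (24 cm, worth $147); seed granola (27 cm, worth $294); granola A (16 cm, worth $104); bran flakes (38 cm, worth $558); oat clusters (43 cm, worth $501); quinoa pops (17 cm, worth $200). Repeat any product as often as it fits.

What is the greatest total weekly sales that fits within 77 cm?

2×bran flakes uses 76 of the 77 cm and totals 1116.
The spare 1 cm is too small for any remaining product, and no exchange beats 1116.

1116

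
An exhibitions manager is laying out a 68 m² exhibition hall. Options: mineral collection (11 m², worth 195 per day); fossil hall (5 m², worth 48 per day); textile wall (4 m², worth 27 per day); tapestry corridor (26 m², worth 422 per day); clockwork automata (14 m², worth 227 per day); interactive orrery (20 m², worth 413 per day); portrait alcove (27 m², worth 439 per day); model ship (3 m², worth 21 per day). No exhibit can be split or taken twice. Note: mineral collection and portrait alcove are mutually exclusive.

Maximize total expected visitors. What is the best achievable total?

Best packing: fossil hall + tapestry corridor + clockwork automata + interactive orrery + model ship — 68 m², 1131 total.
That's the maximum — no feasible swap from here does better than 1131.

1131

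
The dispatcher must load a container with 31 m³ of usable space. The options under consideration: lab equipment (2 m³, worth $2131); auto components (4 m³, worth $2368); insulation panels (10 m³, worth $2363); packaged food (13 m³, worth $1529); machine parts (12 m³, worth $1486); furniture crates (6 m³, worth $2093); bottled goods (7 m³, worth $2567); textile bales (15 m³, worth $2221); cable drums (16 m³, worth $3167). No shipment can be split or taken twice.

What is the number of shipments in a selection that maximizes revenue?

The maximum revenue within 31 m³ is 11522.
lab equipment + auto components + insulation panels + furniture crates + bottled goods hits 11522 at 29 m³.
Every optimal selection uses 5 shipments.

5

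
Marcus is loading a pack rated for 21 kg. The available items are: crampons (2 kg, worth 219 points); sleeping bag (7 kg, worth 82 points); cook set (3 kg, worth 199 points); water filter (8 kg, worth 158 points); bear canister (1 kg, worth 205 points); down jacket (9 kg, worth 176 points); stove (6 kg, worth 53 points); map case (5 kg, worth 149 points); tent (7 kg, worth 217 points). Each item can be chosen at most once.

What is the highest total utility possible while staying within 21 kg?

998

Taking the top-ratio items first gives crampons + cook set + bear canister + map case + tent for 989 (18 kg).
Replace map case with water filter: the trade gains 9 net, giving 998 at 21 kg.
Runner-up crampons + cook set + bear canister + map case + tent tops out at 989.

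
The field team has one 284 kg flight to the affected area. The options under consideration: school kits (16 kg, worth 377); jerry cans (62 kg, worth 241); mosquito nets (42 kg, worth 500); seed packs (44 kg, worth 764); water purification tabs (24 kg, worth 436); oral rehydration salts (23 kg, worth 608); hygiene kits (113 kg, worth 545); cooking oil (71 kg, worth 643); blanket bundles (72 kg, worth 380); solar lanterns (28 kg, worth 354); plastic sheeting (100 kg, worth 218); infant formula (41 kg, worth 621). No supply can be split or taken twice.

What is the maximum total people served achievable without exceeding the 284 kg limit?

3949

Ranking by ratio (people served/kg): oral rehydration salts 26.43, school kits 23.56, water purification tabs 18.17.
The ratio heuristic lands on school kits + jerry cans + mosquito nets + seed packs + water purification tabs + oral rehydration salts + solar lanterns + infant formula (3901) but leaves 4 kg idle.
The 90 kg tied up in jerry cans and solar lanterns is better spent on cooking oil — total rises to 3949 (261 kg).
That's the maximum — no swap from here does better than 3949.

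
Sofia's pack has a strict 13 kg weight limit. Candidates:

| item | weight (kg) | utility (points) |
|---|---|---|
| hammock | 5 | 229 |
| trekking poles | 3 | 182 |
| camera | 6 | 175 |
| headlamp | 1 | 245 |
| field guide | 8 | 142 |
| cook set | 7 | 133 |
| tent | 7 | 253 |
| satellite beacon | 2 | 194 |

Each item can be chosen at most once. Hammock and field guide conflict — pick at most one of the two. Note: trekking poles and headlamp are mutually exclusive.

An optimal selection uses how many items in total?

Optimal total is 727.
One optimal bundle: hammock + headlamp + tent (13 kg).
All optima have 3 items.

3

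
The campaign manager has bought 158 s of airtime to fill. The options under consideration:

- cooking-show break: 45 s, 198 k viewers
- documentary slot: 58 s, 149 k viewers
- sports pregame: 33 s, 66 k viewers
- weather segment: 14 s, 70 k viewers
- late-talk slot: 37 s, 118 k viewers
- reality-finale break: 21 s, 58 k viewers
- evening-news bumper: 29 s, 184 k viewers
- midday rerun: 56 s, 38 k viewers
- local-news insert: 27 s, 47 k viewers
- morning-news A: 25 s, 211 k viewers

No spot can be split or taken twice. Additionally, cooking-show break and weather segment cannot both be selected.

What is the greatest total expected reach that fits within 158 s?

769

By expected reach per s: morning-news A 8.44, evening-news bumper 6.34, weather segment 5.00 lead.
Best packing: cooking-show break + late-talk slot + reality-finale break + evening-news bumper + morning-news A — 157 s, 769 total.
Every other selection either busts 158 s or breaks a pairing rule or fails to beat 769.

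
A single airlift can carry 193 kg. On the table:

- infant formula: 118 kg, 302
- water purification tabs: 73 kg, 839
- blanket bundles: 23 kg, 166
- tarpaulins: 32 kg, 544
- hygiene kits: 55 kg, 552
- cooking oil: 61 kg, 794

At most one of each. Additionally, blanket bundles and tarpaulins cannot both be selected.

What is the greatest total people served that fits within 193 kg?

2185

Ranking by ratio (people served/kg): tarpaulins 17.00, cooking oil 13.02, water purification tabs 11.49, hygiene kits 10.04.
Taking water purification tabs + hygiene kits + cooking oil: 189 kg used, 2185 in people served.
Every other selection either busts 193 kg or breaks a pairing rule or fails to beat 2185.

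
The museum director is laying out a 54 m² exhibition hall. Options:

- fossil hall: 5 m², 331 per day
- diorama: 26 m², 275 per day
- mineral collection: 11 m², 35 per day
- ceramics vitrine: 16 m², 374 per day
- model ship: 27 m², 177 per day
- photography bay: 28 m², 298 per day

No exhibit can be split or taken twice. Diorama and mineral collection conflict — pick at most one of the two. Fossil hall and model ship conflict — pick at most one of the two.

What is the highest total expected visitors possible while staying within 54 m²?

1003

Best packing: fossil hall + ceramics vitrine + photography bay — 49 m², 1003 total.
Runner-up fossil hall + diorama + ceramics vitrine tops out at 980.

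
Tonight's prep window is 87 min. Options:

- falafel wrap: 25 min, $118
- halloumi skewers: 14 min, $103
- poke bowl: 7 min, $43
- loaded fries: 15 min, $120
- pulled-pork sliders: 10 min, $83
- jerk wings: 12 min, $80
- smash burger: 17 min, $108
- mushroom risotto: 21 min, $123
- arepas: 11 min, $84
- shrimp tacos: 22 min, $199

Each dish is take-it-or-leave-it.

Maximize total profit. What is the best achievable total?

Greedy by ratio would take halloumi skewers + loaded fries + pulled-pork sliders + jerk wings + arepas + shrimp tacos: 84 min used, total 669.
Dropping halloumi skewers frees 14 min; slotting in smash burger (17 min) lifts the total to 674 at 87 min.
Next best is halloumi skewers + loaded fries + pulled-pork sliders + jerk wings + arepas + shrimp tacos at 669 (84 min) — short by 5.

674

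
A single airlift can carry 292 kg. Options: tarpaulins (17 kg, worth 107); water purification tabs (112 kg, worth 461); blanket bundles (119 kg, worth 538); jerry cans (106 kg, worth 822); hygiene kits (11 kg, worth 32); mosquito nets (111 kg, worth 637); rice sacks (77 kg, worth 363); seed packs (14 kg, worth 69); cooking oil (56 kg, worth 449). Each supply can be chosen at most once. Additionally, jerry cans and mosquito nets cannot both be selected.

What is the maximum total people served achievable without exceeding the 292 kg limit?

1842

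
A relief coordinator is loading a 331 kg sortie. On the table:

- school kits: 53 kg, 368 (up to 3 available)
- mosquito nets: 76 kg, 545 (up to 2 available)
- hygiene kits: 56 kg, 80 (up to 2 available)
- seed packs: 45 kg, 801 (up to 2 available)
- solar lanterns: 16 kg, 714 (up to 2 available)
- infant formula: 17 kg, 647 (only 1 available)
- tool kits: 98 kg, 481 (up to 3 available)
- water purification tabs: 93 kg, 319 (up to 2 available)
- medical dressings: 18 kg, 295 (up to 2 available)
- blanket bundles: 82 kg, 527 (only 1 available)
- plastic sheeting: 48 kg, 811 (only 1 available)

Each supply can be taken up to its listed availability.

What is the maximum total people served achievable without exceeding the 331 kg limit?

The ratio heuristic lands on mosquito nets + 2×seed packs + 2×solar lanterns + infant formula + 2×medical dressings + plastic sheeting (5623) but leaves 32 kg idle.
The 76 kg tied up in mosquito nets is better spent on 2×school kits — total rises to 5814 (329 kg).
Nothing else within 331 kg beats 5814.

5814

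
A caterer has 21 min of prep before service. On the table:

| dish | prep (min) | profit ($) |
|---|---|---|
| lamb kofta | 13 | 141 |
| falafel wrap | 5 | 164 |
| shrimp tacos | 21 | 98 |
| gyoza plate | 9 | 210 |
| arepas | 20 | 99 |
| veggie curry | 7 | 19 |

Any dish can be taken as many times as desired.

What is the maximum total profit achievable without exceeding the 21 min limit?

656

4×falafel wrap uses 20 of the 21 min and totals 656.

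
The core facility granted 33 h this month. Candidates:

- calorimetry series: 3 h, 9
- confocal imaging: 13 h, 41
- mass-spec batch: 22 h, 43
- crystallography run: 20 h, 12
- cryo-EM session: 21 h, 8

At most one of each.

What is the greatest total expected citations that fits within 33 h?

53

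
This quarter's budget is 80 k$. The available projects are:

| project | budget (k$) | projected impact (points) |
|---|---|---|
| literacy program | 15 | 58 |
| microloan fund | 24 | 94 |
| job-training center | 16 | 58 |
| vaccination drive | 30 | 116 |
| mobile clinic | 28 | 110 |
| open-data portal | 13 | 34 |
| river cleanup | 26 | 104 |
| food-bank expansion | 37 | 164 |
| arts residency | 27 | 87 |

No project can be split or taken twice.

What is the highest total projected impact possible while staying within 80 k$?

332

Filling by ratio: literacy program + river cleanup + food-bank expansion for 326, with 2 k$ left unused.
Replace river cleanup with mobile clinic: the trade gains 6 net, giving 332 at 80 k$.
Next best is literacy program + river cleanup + food-bank expansion at 326 (78 k$) — short by 6.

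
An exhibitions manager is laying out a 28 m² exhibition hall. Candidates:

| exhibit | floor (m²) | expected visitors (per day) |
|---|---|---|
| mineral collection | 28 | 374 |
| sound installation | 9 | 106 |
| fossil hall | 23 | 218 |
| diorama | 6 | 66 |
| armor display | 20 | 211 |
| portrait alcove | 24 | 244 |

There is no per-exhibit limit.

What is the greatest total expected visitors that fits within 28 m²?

Taking mineral collection: 28 m² used, 374 in expected visitors.
No other feasible combination exceeds 374.

374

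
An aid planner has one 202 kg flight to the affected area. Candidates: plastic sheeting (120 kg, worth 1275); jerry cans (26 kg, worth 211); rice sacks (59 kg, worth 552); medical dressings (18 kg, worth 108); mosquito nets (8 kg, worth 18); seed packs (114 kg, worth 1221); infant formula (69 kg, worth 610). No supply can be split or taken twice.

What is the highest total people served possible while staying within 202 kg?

Jerry cans + rice sacks + seed packs uses 199 of the 202 kg and totals 1984.
Runner-up medical dressings + seed packs + infant formula tops out at 1939.

1984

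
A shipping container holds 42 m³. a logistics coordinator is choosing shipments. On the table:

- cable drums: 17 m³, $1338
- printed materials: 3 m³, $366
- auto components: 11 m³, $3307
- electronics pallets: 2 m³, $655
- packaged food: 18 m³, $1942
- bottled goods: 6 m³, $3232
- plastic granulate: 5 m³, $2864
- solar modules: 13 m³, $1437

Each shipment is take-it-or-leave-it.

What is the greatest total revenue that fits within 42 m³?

Taking the top-ratio shipments first gives printed materials + auto components + electronics pallets + bottled goods + plastic granulate + solar modules for 11861 (40 m³).
The 16 m³ tied up in printed materials and solar modules is better spent on packaged food — total rises to 12000 (42 m³).
Nothing else within 42 m³ beats 12000.

12000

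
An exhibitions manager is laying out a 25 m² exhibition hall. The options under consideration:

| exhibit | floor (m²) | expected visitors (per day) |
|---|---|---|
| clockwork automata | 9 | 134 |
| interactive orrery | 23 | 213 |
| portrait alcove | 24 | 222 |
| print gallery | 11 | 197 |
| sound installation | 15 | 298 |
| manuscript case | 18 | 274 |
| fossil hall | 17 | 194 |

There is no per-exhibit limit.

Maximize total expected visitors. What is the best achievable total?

Density check — sound installation 19.87, print gallery 17.91, manuscript case 15.22 are the best per m².
The ratio ordering already packs tightly: clockwork automata + sound installation, 24 m², 432.
Nothing else within 25 m² beats 432.

432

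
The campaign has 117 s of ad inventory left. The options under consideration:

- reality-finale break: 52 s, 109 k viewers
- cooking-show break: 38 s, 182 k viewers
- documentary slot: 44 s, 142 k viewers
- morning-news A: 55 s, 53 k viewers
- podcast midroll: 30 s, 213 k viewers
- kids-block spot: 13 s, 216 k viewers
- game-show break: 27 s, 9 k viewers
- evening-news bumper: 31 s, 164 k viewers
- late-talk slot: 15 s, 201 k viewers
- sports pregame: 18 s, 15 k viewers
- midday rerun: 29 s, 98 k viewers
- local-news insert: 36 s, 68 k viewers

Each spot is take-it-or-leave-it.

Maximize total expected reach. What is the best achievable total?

827

The ratio heuristic lands on podcast midroll + kids-block spot + evening-news bumper + late-talk slot + sports pregame (809) but leaves 10 s idle.
Dropping evening-news bumper frees 31 s; slotting in cooking-show break (38 s) lifts the total to 827 at 114 s.
Next best is cooking-show break + podcast midroll + kids-block spot + late-talk slot at 812 (96 s) — short by 15.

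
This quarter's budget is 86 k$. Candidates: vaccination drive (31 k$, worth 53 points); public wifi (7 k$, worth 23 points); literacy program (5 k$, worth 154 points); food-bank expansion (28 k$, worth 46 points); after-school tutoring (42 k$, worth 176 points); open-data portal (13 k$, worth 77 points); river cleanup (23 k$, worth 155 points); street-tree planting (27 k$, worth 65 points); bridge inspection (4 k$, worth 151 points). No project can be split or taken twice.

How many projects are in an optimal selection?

5

Best achievable projected impact is 659.
For example public wifi + literacy program + after-school tutoring + river cleanup + bridge inspection achieves it, using 81 k$.
All optima have 5 projects.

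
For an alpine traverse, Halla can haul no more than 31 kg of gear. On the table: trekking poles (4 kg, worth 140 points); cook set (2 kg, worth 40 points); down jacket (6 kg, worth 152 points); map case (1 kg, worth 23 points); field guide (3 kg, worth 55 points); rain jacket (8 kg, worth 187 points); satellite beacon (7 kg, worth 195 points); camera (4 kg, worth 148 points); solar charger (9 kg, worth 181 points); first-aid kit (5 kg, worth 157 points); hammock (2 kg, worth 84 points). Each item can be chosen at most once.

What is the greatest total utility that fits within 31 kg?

939

Density check — hammock 42.00, camera 37.00, trekking poles 35.00, first-aid kit 31.40 are the best per kg.
Trekking poles + cook set + down jacket + map case + satellite beacon + camera + first-aid kit + hammock uses 31 of the 31 kg and totals 939.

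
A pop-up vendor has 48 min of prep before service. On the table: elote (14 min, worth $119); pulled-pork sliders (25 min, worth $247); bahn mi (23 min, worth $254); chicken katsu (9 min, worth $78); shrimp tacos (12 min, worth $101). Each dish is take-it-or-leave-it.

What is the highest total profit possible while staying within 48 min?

501

Density check — bahn mi 11.04, pulled-pork sliders 9.88, chicken katsu 8.67, elote 8.50 are the best per min.
Best packing: pulled-pork sliders + bahn mi — 48 min, 501 total.
Nothing else within 48 min beats 501.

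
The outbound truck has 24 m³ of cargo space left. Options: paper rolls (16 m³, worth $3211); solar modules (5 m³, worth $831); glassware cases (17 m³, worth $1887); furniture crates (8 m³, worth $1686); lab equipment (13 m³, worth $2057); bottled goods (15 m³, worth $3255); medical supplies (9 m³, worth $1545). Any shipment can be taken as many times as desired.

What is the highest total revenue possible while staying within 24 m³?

5058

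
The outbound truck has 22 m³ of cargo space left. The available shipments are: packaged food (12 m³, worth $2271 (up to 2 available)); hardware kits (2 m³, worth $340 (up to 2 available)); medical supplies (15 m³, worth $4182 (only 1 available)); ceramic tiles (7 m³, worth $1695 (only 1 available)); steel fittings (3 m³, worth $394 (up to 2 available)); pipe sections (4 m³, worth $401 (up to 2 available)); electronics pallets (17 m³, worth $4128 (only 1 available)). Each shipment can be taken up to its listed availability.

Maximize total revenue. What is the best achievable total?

5877

Best packing: medical supplies + ceramic tiles — 22 m³, 5877 total.
Nothing else within 22 m³ beats 5877.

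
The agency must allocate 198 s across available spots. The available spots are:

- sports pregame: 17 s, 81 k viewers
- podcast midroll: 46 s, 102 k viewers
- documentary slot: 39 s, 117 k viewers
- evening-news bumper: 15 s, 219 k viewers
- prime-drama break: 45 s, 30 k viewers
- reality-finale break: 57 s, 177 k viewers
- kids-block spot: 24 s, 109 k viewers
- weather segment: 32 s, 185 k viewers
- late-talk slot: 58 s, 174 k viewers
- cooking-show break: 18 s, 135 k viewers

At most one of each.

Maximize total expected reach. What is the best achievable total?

Density check — evening-news bumper 14.60, cooking-show break 7.50, weather segment 5.78, sports pregame 4.76 are the best per s.
A density-first pass picks sports pregame + evening-news bumper + reality-finale break + kids-block spot + weather segment + cooking-show break — 906 at 163 s.
The 24 s tied up in kids-block spot is better spent on late-talk slot — total rises to 971 (197 s).

971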